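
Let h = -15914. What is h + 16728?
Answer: 814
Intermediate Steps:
h + 16728 = -15914 + 16728 = 814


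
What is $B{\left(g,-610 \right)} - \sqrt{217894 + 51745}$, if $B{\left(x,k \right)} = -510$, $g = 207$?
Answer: $-510 - \sqrt{269639} \approx -1029.3$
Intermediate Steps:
$B{\left(g,-610 \right)} - \sqrt{217894 + 51745} = -510 - \sqrt{217894 + 51745} = -510 - \sqrt{269639}$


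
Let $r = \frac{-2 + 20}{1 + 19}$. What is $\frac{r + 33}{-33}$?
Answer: $- \frac{113}{110} \approx -1.0273$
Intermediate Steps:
$r = \frac{9}{10}$ ($r = \frac{18}{20} = 18 \cdot \frac{1}{20} = \frac{9}{10} \approx 0.9$)
$\frac{r + 33}{-33} = \frac{\frac{9}{10} + 33}{-33} = \frac{339}{10} \left(- \frac{1}{33}\right) = - \frac{113}{110}$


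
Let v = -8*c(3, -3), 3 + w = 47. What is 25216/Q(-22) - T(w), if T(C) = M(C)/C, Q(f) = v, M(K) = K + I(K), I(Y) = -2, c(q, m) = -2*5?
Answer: 34567/110 ≈ 314.25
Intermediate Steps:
c(q, m) = -10
w = 44 (w = -3 + 47 = 44)
v = 80 (v = -8*(-10) = 80)
M(K) = -2 + K (M(K) = K - 2 = -2 + K)
Q(f) = 80
T(C) = (-2 + C)/C
25216/Q(-22) - T(w) = 25216/80 - (-2 + 44)/44 = 25216*(1/80) - 42/44 = 1576/5 - 1*21/22 = 1576/5 - 21/22 = 34567/110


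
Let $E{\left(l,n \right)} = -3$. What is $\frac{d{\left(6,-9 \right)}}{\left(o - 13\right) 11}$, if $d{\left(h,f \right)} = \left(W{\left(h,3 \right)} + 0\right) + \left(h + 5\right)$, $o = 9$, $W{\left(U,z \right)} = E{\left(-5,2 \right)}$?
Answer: $- \frac{2}{11} \approx -0.18182$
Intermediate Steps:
$W{\left(U,z \right)} = -3$
$d{\left(h,f \right)} = 2 + h$ ($d{\left(h,f \right)} = \left(-3 + 0\right) + \left(h + 5\right) = -3 + \left(5 + h\right) = 2 + h$)
$\frac{d{\left(6,-9 \right)}}{\left(o - 13\right) 11} = \frac{2 + 6}{\left(9 - 13\right) 11} = \frac{8}{\left(-4\right) 11} = \frac{8}{-44} = 8 \left(- \frac{1}{44}\right) = - \frac{2}{11}$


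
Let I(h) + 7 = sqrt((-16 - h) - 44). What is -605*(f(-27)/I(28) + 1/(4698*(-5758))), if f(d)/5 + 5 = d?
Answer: 605*(-4328173433*I + 2*sqrt(22))/(27051084*(2*sqrt(22) + 7*I)) ≈ -4946.0 - 6628.2*I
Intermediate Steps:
f(d) = -25 + 5*d
I(h) = -7 + sqrt(-60 - h) (I(h) = -7 + sqrt((-16 - h) - 44) = -7 + sqrt(-60 - h))
-605*(f(-27)/I(28) + 1/(4698*(-5758))) = -605*((-25 + 5*(-27))/(-7 + sqrt(-60 - 1*28)) + 1/(4698*(-5758))) = -605*((-25 - 135)/(-7 + sqrt(-60 - 28)) + (1/4698)*(-1/5758)) = -605*(-160/(-7 + sqrt(-88)) - 1/27051084) = -605*(-160/(-7 + 2*I*sqrt(22)) - 1/27051084) = -605*(-1/27051084 - 160/(-7 + 2*I*sqrt(22))) = 605/27051084 + 96800/(-7 + 2*I*sqrt(22))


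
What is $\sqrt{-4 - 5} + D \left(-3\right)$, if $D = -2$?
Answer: $6 + 3 i \approx 6.0 + 3.0 i$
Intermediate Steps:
$\sqrt{-4 - 5} + D \left(-3\right) = \sqrt{-4 - 5} - -6 = \sqrt{-9} + 6 = 3 i + 6 = 6 + 3 i$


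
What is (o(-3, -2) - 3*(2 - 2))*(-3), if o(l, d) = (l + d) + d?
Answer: 21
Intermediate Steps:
o(l, d) = l + 2*d (o(l, d) = (d + l) + d = l + 2*d)
(o(-3, -2) - 3*(2 - 2))*(-3) = ((-3 + 2*(-2)) - 3*(2 - 2))*(-3) = ((-3 - 4) - 3*0)*(-3) = (-7 + 0)*(-3) = -7*(-3) = 21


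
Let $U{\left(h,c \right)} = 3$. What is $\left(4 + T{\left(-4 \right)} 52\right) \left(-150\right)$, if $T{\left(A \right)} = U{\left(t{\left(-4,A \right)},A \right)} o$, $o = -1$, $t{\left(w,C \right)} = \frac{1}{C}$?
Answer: $22800$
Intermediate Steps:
$T{\left(A \right)} = -3$ ($T{\left(A \right)} = 3 \left(-1\right) = -3$)
$\left(4 + T{\left(-4 \right)} 52\right) \left(-150\right) = \left(4 - 156\right) \left(-150\right) = \left(-152\right) \left(-150\right) = 22800$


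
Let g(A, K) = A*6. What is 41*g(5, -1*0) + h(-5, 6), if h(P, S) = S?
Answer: 1236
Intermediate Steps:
g(A, K) = 6*A
41*g(5, -1*0) + h(-5, 6) = 41*(6*5) + 6 = 41*30 + 6 = 1230 + 6 = 1236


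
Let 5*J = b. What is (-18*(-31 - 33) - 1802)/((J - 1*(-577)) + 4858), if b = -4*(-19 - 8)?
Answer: -3250/27283 ≈ -0.11912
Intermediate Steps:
b = 108 (b = -4*(-27) = 108)
J = 108/5 (J = (⅕)*108 = 108/5 ≈ 21.600)
(-18*(-31 - 33) - 1802)/((J - 1*(-577)) + 4858) = (-18*(-31 - 33) - 1802)/((108/5 - 1*(-577)) + 4858) = (-18*(-64) - 1802)/((108/5 + 577) + 4858) = (1152 - 1802)/(2993/5 + 4858) = -650/27283/5 = -650*5/27283 = -3250/27283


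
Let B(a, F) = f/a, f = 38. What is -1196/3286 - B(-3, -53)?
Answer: 60640/4929 ≈ 12.303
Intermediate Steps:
B(a, F) = 38/a
-1196/3286 - B(-3, -53) = -1196/3286 - 38/(-3) = -1196*1/3286 - 38*(-1)/3 = -598/1643 - 1*(-38/3) = -598/1643 + 38/3 = 60640/4929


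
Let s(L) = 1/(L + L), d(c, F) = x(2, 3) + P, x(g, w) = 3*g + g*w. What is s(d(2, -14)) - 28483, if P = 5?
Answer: -968421/34 ≈ -28483.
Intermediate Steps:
d(c, F) = 17 (d(c, F) = 2*(3 + 3) + 5 = 2*6 + 5 = 12 + 5 = 17)
s(L) = 1/(2*L)
s(d(2, -14)) - 28483 = (1/2)/17 - 28483 = (1/2)*(1/17) - 28483 = 1/34 - 28483 = -968421/34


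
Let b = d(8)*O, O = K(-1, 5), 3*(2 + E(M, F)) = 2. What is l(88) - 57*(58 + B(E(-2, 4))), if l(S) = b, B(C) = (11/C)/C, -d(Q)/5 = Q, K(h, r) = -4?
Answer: -55979/16 ≈ -3498.7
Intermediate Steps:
E(M, F) = -4/3 (E(M, F) = -2 + (⅓)*2 = -2 + ⅔ = -4/3)
d(Q) = -5*Q
O = -4
B(C) = 11/C²
b = 160 (b = -5*8*(-4) = -40*(-4) = 160)
l(S) = 160
l(88) - 57*(58 + B(E(-2, 4))) = 160 - 57*(58 + 11/(-4/3)²) = 160 - 57*(58 + 11*(9/16)) = 160 - 57*(58 + 99/16) = 160 - 57*1027/16 = 160 - 1*58539/16 = 160 - 58539/16 = -55979/16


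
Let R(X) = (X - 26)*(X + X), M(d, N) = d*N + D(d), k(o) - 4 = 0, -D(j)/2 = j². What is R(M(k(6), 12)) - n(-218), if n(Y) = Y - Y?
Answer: -320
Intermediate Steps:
n(Y) = 0
D(j) = -2*j²
k(o) = 4 (k(o) = 4 + 0 = 4)
M(d, N) = -2*d² + N*d (M(d, N) = d*N - 2*d² = N*d - 2*d² = -2*d² + N*d)
R(X) = 2*X*(-26 + X) (R(X) = (-26 + X)*(2*X) = 2*X*(-26 + X))
R(M(k(6), 12)) - n(-218) = 2*(4*(12 - 2*4))*(-26 + 4*(12 - 2*4)) - 1*0 = 2*(4*(12 - 8))*(-26 + 4*(12 - 8)) + 0 = 2*(4*4)*(-26 + 4*4) + 0 = 2*16*(-26 + 16) + 0 = 2*16*(-10) + 0 = -320 + 0 = -320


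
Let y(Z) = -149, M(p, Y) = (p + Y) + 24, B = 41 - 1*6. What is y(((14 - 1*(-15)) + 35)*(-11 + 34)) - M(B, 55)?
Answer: -263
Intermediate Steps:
B = 35 (B = 41 - 6 = 35)
M(p, Y) = 24 + Y + p (M(p, Y) = (Y + p) + 24 = 24 + Y + p)
y(((14 - 1*(-15)) + 35)*(-11 + 34)) - M(B, 55) = -149 - (24 + 55 + 35) = -149 - 1*114 = -149 - 114 = -263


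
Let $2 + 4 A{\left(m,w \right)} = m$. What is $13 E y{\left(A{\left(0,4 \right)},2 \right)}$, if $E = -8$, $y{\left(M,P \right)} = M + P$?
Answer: $-156$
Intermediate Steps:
$A{\left(m,w \right)} = - \frac{1}{2} + \frac{m}{4}$
$13 E y{\left(A{\left(0,4 \right)},2 \right)} = 13 \left(-8\right) \left(\left(- \frac{1}{2} + \frac{1}{4} \cdot 0\right) + 2\right) = - 104 \left(\left(- \frac{1}{2} + 0\right) + 2\right) = - 104 \left(- \frac{1}{2} + 2\right) = \left(-104\right) \frac{3}{2} = -156$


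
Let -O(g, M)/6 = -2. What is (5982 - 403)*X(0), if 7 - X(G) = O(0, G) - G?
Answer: -27895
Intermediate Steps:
O(g, M) = 12 (O(g, M) = -6*(-2) = 12)
X(G) = -5 + G (X(G) = 7 - (12 - G) = 7 + (-12 + G) = -5 + G)
(5982 - 403)*X(0) = (5982 - 403)*(-5 + 0) = 5579*(-5) = -27895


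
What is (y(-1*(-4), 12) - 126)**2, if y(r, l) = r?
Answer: 14884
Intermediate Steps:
(y(-1*(-4), 12) - 126)**2 = (-1*(-4) - 126)**2 = (4 - 126)**2 = (-122)**2 = 14884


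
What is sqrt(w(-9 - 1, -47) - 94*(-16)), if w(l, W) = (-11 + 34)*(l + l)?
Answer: 6*sqrt(29) ≈ 32.311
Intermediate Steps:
w(l, W) = 46*l (w(l, W) = 23*(2*l) = 46*l)
sqrt(w(-9 - 1, -47) - 94*(-16)) = sqrt(46*(-9 - 1) - 94*(-16)) = sqrt(46*(-10) + 1504) = sqrt(-460 + 1504) = sqrt(1044) = 6*sqrt(29)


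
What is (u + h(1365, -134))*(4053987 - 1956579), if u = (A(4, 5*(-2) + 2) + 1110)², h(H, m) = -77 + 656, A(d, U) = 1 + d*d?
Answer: 2665193124864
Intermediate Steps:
A(d, U) = 1 + d²
h(H, m) = 579
u = 1270129 (u = ((1 + 4²) + 1110)² = ((1 + 16) + 1110)² = (17 + 1110)² = 1127² = 1270129)
(u + h(1365, -134))*(4053987 - 1956579) = (1270129 + 579)*(4053987 - 1956579) = 1270708*2097408 = 2665193124864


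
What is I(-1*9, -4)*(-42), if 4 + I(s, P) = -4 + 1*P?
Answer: 504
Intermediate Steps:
I(s, P) = -8 + P (I(s, P) = -4 + (-4 + 1*P) = -4 + (-4 + P) = -8 + P)
I(-1*9, -4)*(-42) = (-8 - 4)*(-42) = -12*(-42) = 504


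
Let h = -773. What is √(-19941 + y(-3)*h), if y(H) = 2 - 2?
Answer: 17*I*√69 ≈ 141.21*I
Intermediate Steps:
y(H) = 0
√(-19941 + y(-3)*h) = √(-19941 + 0*(-773)) = √(-19941 + 0) = √(-19941) = 17*I*√69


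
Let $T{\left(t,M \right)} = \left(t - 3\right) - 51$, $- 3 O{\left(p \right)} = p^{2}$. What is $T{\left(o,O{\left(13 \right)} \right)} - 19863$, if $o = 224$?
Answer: $-19693$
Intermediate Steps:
$O{\left(p \right)} = - \frac{p^{2}}{3}$
$T{\left(t,M \right)} = -54 + t$ ($T{\left(t,M \right)} = \left(-3 + t\right) - 51 = -54 + t$)
$T{\left(o,O{\left(13 \right)} \right)} - 19863 = \left(-54 + 224\right) - 19863 = 170 - 19863 = -19693$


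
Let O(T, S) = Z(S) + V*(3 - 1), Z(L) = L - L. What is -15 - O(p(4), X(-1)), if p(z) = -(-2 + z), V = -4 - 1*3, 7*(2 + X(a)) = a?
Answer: -1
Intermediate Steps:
X(a) = -2 + a/7
V = -7 (V = -4 - 3 = -7)
p(z) = 2 - z
Z(L) = 0
O(T, S) = -14 (O(T, S) = 0 - 7*(3 - 1) = 0 - 7*2 = 0 - 14 = -14)
-15 - O(p(4), X(-1)) = -15 - 1*(-14) = -15 + 14 = -1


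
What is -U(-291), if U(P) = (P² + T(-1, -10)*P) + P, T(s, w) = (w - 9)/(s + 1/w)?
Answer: -873000/11 ≈ -79364.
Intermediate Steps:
T(s, w) = (-9 + w)/(s + 1/w)
U(P) = P² + 201*P/11 (U(P) = (P² + (-10*(-9 - 10)/(1 - 1*(-10)))*P) + P = (P² + (-10*(-19)/(1 + 10))*P) + P = (P² + (-10*(-19)/11)*P) + P = (P² + (-10*1/11*(-19))*P) + P = (P² + 190*P/11) + P = P² + 201*P/11)
-U(-291) = -(-291)*(201 + 11*(-291))/11 = -(-291)*(201 - 3201)/11 = -(-291)*(-3000)/11 = -1*873000/11 = -873000/11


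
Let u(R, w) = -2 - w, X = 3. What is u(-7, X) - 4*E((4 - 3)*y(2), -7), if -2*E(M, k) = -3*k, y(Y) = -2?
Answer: 37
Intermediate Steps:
E(M, k) = 3*k/2 (E(M, k) = -(-3)*k/2 = 3*k/2)
u(-7, X) - 4*E((4 - 3)*y(2), -7) = (-2 - 1*3) - 6*(-7) = (-2 - 3) - 4*(-21/2) = -5 + 42 = 37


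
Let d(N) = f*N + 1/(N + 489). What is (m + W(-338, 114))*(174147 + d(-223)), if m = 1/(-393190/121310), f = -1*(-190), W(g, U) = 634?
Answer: 910716038255/10906 ≈ 8.3506e+7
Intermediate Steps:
f = 190
d(N) = 1/(489 + N) + 190*N (d(N) = 190*N + 1/(N + 489) = 190*N + 1/(489 + N) = 1/(489 + N) + 190*N)
m = -1733/5617 (m = 1/(-393190*1/121310) = 1/(-5617/1733) = -1733/5617 ≈ -0.30853)
(m + W(-338, 114))*(174147 + d(-223)) = (-1733/5617 + 634)*(174147 + (1 + 190*(-223)² + 92910*(-223))/(489 - 223)) = 3559445*(174147 + (1 + 190*49729 - 20718930)/266)/5617 = 3559445*(174147 + (1 + 9448510 - 20718930)/266)/5617 = 3559445*(174147 + (1/266)*(-11270419))/5617 = 3559445*(174147 - 11270419/266)/5617 = (3559445/5617)*(35052683/266) = 910716038255/10906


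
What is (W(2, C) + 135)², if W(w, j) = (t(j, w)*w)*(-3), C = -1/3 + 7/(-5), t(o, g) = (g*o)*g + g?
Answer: 677329/25 ≈ 27093.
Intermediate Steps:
t(o, g) = g + o*g² (t(o, g) = o*g² + g = g + o*g²)
C = -26/15 (C = -1*⅓ + 7*(-⅕) = -⅓ - 7/5 = -26/15 ≈ -1.7333)
W(w, j) = -3*w²*(1 + j*w) (W(w, j) = ((w*(1 + w*j))*w)*(-3) = ((w*(1 + j*w))*w)*(-3) = (w²*(1 + j*w))*(-3) = -3*w²*(1 + j*w))
(W(2, C) + 135)² = (3*2²*(-1 - 1*(-26/15)*2) + 135)² = (3*4*(-1 + 52/15) + 135)² = (3*4*(37/15) + 135)² = (148/5 + 135)² = (823/5)² = 677329/25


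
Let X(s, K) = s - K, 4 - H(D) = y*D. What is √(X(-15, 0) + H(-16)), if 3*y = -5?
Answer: I*√339/3 ≈ 6.1373*I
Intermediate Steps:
y = -5/3 (y = (⅓)*(-5) = -5/3 ≈ -1.6667)
H(D) = 4 + 5*D/3 (H(D) = 4 - (-5)*D/3 = 4 + 5*D/3)
√(X(-15, 0) + H(-16)) = √((-15 - 1*0) + (4 + (5/3)*(-16))) = √((-15 + 0) + (4 - 80/3)) = √(-15 - 68/3) = √(-113/3) = I*√339/3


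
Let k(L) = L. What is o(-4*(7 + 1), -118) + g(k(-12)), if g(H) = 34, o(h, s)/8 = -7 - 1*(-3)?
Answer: 2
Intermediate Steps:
o(h, s) = -32 (o(h, s) = 8*(-7 - 1*(-3)) = 8*(-7 + 3) = 8*(-4) = -32)
o(-4*(7 + 1), -118) + g(k(-12)) = -32 + 34 = 2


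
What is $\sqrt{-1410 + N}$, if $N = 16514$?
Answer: $16 \sqrt{59} \approx 122.9$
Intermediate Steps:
$\sqrt{-1410 + N} = \sqrt{-1410 + 16514} = \sqrt{15104} = 16 \sqrt{59}$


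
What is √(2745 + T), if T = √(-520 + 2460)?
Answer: √(2745 + 2*√485) ≈ 52.811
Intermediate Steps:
T = 2*√485 (T = √1940 = 2*√485 ≈ 44.045)
√(2745 + T) = √(2745 + 2*√485)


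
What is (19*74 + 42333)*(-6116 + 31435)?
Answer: 1107427741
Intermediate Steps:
(19*74 + 42333)*(-6116 + 31435) = (1406 + 42333)*25319 = 43739*25319 = 1107427741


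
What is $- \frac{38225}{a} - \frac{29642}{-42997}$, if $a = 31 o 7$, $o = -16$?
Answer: $\frac{56337979}{4815664} \approx 11.699$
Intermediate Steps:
$a = -3472$ ($a = 31 \left(-16\right) 7 = \left(-496\right) 7 = -3472$)
$- \frac{38225}{a} - \frac{29642}{-42997} = - \frac{38225}{-3472} - \frac{29642}{-42997} = \left(-38225\right) \left(- \frac{1}{3472}\right) - - \frac{29642}{42997} = \frac{38225}{3472} + \frac{29642}{42997} = \frac{56337979}{4815664}$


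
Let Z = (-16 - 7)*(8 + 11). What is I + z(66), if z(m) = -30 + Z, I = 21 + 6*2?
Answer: -434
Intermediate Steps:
Z = -437 (Z = -23*19 = -437)
I = 33 (I = 21 + 12 = 33)
z(m) = -467 (z(m) = -30 - 437 = -467)
I + z(66) = 33 - 467 = -434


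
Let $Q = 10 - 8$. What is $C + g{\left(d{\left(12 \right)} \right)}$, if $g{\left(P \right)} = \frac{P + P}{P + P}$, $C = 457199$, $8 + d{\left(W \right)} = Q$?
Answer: $457200$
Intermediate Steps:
$Q = 2$ ($Q = 10 - 8 = 2$)
$d{\left(W \right)} = -6$ ($d{\left(W \right)} = -8 + 2 = -6$)
$g{\left(P \right)} = 1$ ($g{\left(P \right)} = \frac{2 P}{2 P} = 2 P \frac{1}{2 P} = 1$)
$C + g{\left(d{\left(12 \right)} \right)} = 457199 + 1 = 457200$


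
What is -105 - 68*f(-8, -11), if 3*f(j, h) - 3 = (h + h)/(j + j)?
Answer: -1225/6 ≈ -204.17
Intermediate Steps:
f(j, h) = 1 + h/(3*j) (f(j, h) = 1 + ((h + h)/(j + j))/3 = 1 + ((2*h)/((2*j)))/3 = 1 + ((2*h)*(1/(2*j)))/3 = 1 + (h/j)/3 = 1 + h/(3*j))
-105 - 68*f(-8, -11) = -105 - 68*(-8 + (1/3)*(-11))/(-8) = -105 - (-17)*(-8 - 11/3)/2 = -105 - (-17)*(-35)/(2*3) = -105 - 68*35/24 = -105 - 595/6 = -1225/6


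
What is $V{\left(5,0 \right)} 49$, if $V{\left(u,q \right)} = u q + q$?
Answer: $0$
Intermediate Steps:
$V{\left(u,q \right)} = q + q u$ ($V{\left(u,q \right)} = q u + q = q + q u$)
$V{\left(5,0 \right)} 49 = 0 \left(1 + 5\right) 49 = 0 \cdot 6 \cdot 49 = 0 \cdot 49 = 0$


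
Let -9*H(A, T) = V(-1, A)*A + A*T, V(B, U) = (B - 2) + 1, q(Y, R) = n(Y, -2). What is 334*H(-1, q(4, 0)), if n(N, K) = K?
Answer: -1336/9 ≈ -148.44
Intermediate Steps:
q(Y, R) = -2
V(B, U) = -1 + B (V(B, U) = (-2 + B) + 1 = -1 + B)
H(A, T) = 2*A/9 - A*T/9 (H(A, T) = -((-1 - 1)*A + A*T)/9 = -(-2*A + A*T)/9 = 2*A/9 - A*T/9)
334*H(-1, q(4, 0)) = 334*((1/9)*(-1)*(2 - 1*(-2))) = 334*((1/9)*(-1)*(2 + 2)) = 334*((1/9)*(-1)*4) = 334*(-4/9) = -1336/9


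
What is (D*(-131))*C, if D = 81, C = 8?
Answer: -84888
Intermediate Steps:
(D*(-131))*C = (81*(-131))*8 = -10611*8 = -84888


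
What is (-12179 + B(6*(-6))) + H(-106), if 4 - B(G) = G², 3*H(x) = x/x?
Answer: -40412/3 ≈ -13471.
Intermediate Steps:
H(x) = ⅓ (H(x) = (x/x)/3 = (⅓)*1 = ⅓)
B(G) = 4 - G²
(-12179 + B(6*(-6))) + H(-106) = (-12179 + (4 - (6*(-6))²)) + ⅓ = (-12179 + (4 - 1*(-36)²)) + ⅓ = (-12179 + (4 - 1*1296)) + ⅓ = (-12179 + (4 - 1296)) + ⅓ = (-12179 - 1292) + ⅓ = -13471 + ⅓ = -40412/3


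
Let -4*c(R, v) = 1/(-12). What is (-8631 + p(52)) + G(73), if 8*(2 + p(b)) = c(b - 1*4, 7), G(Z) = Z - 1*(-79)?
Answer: -3256703/384 ≈ -8481.0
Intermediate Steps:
G(Z) = 79 + Z (G(Z) = Z + 79 = 79 + Z)
c(R, v) = 1/48 (c(R, v) = -1/4/(-12) = -1/4*(-1/12) = 1/48)
p(b) = -767/384 (p(b) = -2 + (1/8)*(1/48) = -2 + 1/384 = -767/384)
(-8631 + p(52)) + G(73) = (-8631 - 767/384) + (79 + 73) = -3315071/384 + 152 = -3256703/384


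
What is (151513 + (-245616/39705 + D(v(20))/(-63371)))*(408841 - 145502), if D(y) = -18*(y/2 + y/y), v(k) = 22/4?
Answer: 66925535113503851229/1677430370 ≈ 3.9898e+10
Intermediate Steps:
v(k) = 11/2 (v(k) = 22*(1/4) = 11/2)
D(y) = -18 - 9*y (D(y) = -18*(y*(1/2) + 1) = -18*(y/2 + 1) = -18*(1 + y/2) = -18 - 9*y)
(151513 + (-245616/39705 + D(v(20))/(-63371)))*(408841 - 145502) = (151513 + (-245616/39705 + (-18 - 9*11/2)/(-63371)))*(408841 - 145502) = (151513 + (-245616*1/39705 + (-18 - 99/2)*(-1/63371)))*263339 = (151513 + (-81872/13235 - 135/2*(-1/63371)))*263339 = (151513 + (-81872/13235 + 135/126742))*263339 = (151513 - 10374834299/1677430370)*263339 = (254142132815511/1677430370)*263339 = 66925535113503851229/1677430370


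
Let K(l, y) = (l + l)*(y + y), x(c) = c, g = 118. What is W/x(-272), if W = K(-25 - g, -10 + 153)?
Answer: 20449/68 ≈ 300.72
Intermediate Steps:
K(l, y) = 4*l*y (K(l, y) = (2*l)*(2*y) = 4*l*y)
W = -81796 (W = 4*(-25 - 1*118)*(-10 + 153) = 4*(-25 - 118)*143 = 4*(-143)*143 = -81796)
W/x(-272) = -81796/(-272) = -81796*(-1/272) = 20449/68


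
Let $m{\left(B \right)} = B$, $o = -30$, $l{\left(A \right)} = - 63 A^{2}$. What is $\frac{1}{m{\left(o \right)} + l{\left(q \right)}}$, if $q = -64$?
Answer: $- \frac{1}{258078} \approx -3.8748 \cdot 10^{-6}$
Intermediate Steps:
$\frac{1}{m{\left(o \right)} + l{\left(q \right)}} = \frac{1}{-30 - 63 \left(-64\right)^{2}} = \frac{1}{-30 - 258048} = \frac{1}{-258078} = - \frac{1}{258078}$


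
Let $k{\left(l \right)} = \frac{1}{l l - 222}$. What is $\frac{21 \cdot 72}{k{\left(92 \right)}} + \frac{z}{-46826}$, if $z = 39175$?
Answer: $\frac{583541077529}{46826} \approx 1.2462 \cdot 10^{7}$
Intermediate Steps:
$k{\left(l \right)} = \frac{1}{-222 + l^{2}}$ ($k{\left(l \right)} = \frac{1}{l^{2} - 222} = \frac{1}{-222 + l^{2}}$)
$\frac{21 \cdot 72}{k{\left(92 \right)}} + \frac{z}{-46826} = \frac{21 \cdot 72}{\frac{1}{-222 + 92^{2}}} + \frac{39175}{-46826} = \frac{1512}{\frac{1}{-222 + 8464}} + 39175 \left(- \frac{1}{46826}\right) = \frac{1512}{\frac{1}{8242}} - \frac{39175}{46826} = 1512 \frac{1}{\frac{1}{8242}} - \frac{39175}{46826} = 1512 \cdot 8242 - \frac{39175}{46826} = 12461904 - \frac{39175}{46826} = \frac{583541077529}{46826}$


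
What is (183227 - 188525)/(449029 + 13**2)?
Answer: -2649/224599 ≈ -0.011794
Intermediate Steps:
(183227 - 188525)/(449029 + 13**2) = -5298/(449029 + 169) = -5298/449198 = -5298*1/449198 = -2649/224599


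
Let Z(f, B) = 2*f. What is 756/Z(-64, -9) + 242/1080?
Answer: -24547/4320 ≈ -5.6822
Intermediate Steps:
756/Z(-64, -9) + 242/1080 = 756/((2*(-64))) + 242/1080 = 756/(-128) + 242*(1/1080) = 756*(-1/128) + 121/540 = -189/32 + 121/540 = -24547/4320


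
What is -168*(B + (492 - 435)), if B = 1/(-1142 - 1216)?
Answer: -3763340/393 ≈ -9575.9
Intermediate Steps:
B = -1/2358 (B = 1/(-2358) = -1/2358 ≈ -0.00042409)
-168*(B + (492 - 435)) = -168*(-1/2358 + (492 - 435)) = -168*(-1/2358 + 57) = -168*134405/2358 = -3763340/393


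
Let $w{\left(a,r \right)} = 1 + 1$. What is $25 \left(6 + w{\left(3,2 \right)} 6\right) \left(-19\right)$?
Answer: $-8550$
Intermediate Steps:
$w{\left(a,r \right)} = 2$
$25 \left(6 + w{\left(3,2 \right)} 6\right) \left(-19\right) = 25 \left(6 + 2 \cdot 6\right) \left(-19\right) = 25 \left(6 + 12\right) \left(-19\right) = 25 \cdot 18 \left(-19\right) = 450 \left(-19\right) = -8550$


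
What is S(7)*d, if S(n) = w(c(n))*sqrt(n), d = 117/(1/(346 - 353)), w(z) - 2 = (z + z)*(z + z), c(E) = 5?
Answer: -83538*sqrt(7) ≈ -2.2102e+5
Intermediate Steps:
w(z) = 2 + 4*z**2 (w(z) = 2 + (z + z)*(z + z) = 2 + (2*z)*(2*z) = 2 + 4*z**2)
d = -819 (d = 117/(1/(-7)) = 117/(-1/7) = 117*(-7) = -819)
S(n) = 102*sqrt(n) (S(n) = (2 + 4*5**2)*sqrt(n) = (2 + 4*25)*sqrt(n) = (2 + 100)*sqrt(n) = 102*sqrt(n))
S(7)*d = (102*sqrt(7))*(-819) = -83538*sqrt(7)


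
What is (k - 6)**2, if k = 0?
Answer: 36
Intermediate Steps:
(k - 6)**2 = (0 - 6)**2 = (-6)**2 = 36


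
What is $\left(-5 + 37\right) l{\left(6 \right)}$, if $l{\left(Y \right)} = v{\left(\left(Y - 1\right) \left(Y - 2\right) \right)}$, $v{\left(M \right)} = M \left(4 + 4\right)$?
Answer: $5120$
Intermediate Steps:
$v{\left(M \right)} = 8 M$ ($v{\left(M \right)} = M 8 = 8 M$)
$l{\left(Y \right)} = 8 \left(-1 + Y\right) \left(-2 + Y\right)$ ($l{\left(Y \right)} = 8 \left(Y - 1\right) \left(Y - 2\right) = 8 \left(-1 + Y\right) \left(-2 + Y\right)$)
$\left(-5 + 37\right) l{\left(6 \right)} = \left(-5 + 37\right) \left(16 - 144 + 8 \cdot 6^{2}\right) = 32 \left(16 - 144 + 8 \cdot 36\right) = 32 \left(16 - 144 + 288\right) = 32 \cdot 160 = 5120$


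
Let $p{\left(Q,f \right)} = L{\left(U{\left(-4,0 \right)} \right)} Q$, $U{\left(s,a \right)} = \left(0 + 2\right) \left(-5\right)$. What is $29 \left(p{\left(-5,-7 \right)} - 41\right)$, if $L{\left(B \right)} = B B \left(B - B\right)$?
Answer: $-1189$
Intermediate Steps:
$U{\left(s,a \right)} = -10$ ($U{\left(s,a \right)} = 2 \left(-5\right) = -10$)
$L{\left(B \right)} = 0$ ($L{\left(B \right)} = B^{2} \cdot 0 = 0$)
$p{\left(Q,f \right)} = 0$ ($p{\left(Q,f \right)} = 0 Q = 0$)
$29 \left(p{\left(-5,-7 \right)} - 41\right) = 29 \left(0 - 41\right) = 29 \left(-41\right) = -1189$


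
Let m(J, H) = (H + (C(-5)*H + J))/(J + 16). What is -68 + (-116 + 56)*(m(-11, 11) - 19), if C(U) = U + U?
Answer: 2392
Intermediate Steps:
C(U) = 2*U
m(J, H) = (J - 9*H)/(16 + J) (m(J, H) = (H + ((2*(-5))*H + J))/(J + 16) = (H + (-10*H + J))/(16 + J) = (H + (J - 10*H))/(16 + J) = (J - 9*H)/(16 + J))
-68 + (-116 + 56)*(m(-11, 11) - 19) = -68 + (-116 + 56)*((-11 - 9*11)/(16 - 11) - 19) = -68 - 60*((-11 - 99)/5 - 19) = -68 - 60*((⅕)*(-110) - 19) = -68 - 60*(-22 - 19) = -68 - 60*(-41) = -68 + 2460 = 2392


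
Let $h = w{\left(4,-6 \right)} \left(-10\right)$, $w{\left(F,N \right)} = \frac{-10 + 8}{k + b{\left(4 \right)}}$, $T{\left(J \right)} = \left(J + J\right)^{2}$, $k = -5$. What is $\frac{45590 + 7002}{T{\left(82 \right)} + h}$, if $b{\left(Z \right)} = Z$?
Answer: $\frac{13148}{6719} \approx 1.9568$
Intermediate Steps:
$T{\left(J \right)} = 4 J^{2}$ ($T{\left(J \right)} = \left(2 J\right)^{2} = 4 J^{2}$)
$w{\left(F,N \right)} = 2$ ($w{\left(F,N \right)} = \frac{-10 + 8}{-5 + 4} = - \frac{2}{-1} = \left(-2\right) \left(-1\right) = 2$)
$h = -20$ ($h = 2 \left(-10\right) = -20$)
$\frac{45590 + 7002}{T{\left(82 \right)} + h} = \frac{45590 + 7002}{4 \cdot 82^{2} - 20} = \frac{52592}{4 \cdot 6724 - 20} = \frac{52592}{26896 - 20} = \frac{52592}{26876} = 52592 \cdot \frac{1}{26876} = \frac{13148}{6719}$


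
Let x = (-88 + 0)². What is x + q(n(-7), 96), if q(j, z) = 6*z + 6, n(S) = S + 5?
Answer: 8326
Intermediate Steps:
n(S) = 5 + S
x = 7744 (x = (-88)² = 7744)
q(j, z) = 6 + 6*z
x + q(n(-7), 96) = 7744 + (6 + 6*96) = 7744 + (6 + 576) = 7744 + 582 = 8326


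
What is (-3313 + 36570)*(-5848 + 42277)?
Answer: 1211519253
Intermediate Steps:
(-3313 + 36570)*(-5848 + 42277) = 33257*36429 = 1211519253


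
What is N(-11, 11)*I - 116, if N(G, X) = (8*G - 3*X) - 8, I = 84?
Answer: -10952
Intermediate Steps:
N(G, X) = -8 - 3*X + 8*G (N(G, X) = (-3*X + 8*G) - 8 = -8 - 3*X + 8*G)
N(-11, 11)*I - 116 = (-8 - 3*11 + 8*(-11))*84 - 116 = (-8 - 33 - 88)*84 - 116 = -129*84 - 116 = -10836 - 116 = -10952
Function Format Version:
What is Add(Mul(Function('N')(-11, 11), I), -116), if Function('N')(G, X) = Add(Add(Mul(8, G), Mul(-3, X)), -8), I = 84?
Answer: -10952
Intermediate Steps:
Function('N')(G, X) = Add(-8, Mul(-3, X), Mul(8, G)) (Function('N')(G, X) = Add(Add(Mul(-3, X), Mul(8, G)), -8) = Add(-8, Mul(-3, X), Mul(8, G)))
Add(Mul(Function('N')(-11, 11), I), -116) = Add(Mul(Add(-8, Mul(-3, 11), Mul(8, -11)), 84), -116) = Add(Mul(Add(-8, -33, -88), 84), -116) = Add(Mul(-129, 84), -116) = Add(-10836, -116) = -10952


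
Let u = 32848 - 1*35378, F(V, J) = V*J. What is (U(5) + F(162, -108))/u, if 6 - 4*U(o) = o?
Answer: 69983/10120 ≈ 6.9153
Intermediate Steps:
U(o) = 3/2 - o/4
F(V, J) = J*V
u = -2530 (u = 32848 - 35378 = -2530)
(U(5) + F(162, -108))/u = ((3/2 - ¼*5) - 108*162)/(-2530) = ((3/2 - 5/4) - 17496)*(-1/2530) = (¼ - 17496)*(-1/2530) = -69983/4*(-1/2530) = 69983/10120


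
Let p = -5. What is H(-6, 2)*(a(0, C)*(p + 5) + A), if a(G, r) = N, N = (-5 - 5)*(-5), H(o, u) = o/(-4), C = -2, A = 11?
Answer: 33/2 ≈ 16.500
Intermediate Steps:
H(o, u) = -o/4 (H(o, u) = o*(-¼) = -o/4)
N = 50 (N = -10*(-5) = 50)
a(G, r) = 50
H(-6, 2)*(a(0, C)*(p + 5) + A) = (-¼*(-6))*(50*(-5 + 5) + 11) = 3*(50*0 + 11)/2 = 3*(0 + 11)/2 = (3/2)*11 = 33/2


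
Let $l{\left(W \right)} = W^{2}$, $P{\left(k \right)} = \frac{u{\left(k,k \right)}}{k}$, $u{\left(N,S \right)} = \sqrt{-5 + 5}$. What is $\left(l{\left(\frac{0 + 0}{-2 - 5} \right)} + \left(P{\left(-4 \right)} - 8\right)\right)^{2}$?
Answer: $64$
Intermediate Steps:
$u{\left(N,S \right)} = 0$ ($u{\left(N,S \right)} = \sqrt{0} = 0$)
$P{\left(k \right)} = 0$ ($P{\left(k \right)} = \frac{0}{k} = 0$)
$\left(l{\left(\frac{0 + 0}{-2 - 5} \right)} + \left(P{\left(-4 \right)} - 8\right)\right)^{2} = \left(\left(\frac{0 + 0}{-2 - 5}\right)^{2} + \left(0 - 8\right)\right)^{2} = \left(\left(\frac{0}{-7}\right)^{2} + \left(0 - 8\right)\right)^{2} = \left(\left(0 \left(- \frac{1}{7}\right)\right)^{2} - 8\right)^{2} = \left(0^{2} - 8\right)^{2} = \left(0 - 8\right)^{2} = \left(-8\right)^{2} = 64$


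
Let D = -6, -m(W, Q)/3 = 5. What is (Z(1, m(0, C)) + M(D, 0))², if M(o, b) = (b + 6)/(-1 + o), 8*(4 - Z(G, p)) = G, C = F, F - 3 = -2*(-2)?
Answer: 28561/3136 ≈ 9.1075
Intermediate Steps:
F = 7 (F = 3 - 2*(-2) = 3 + 4 = 7)
C = 7
m(W, Q) = -15 (m(W, Q) = -3*5 = -15)
Z(G, p) = 4 - G/8
M(o, b) = (6 + b)/(-1 + o)
(Z(1, m(0, C)) + M(D, 0))² = ((4 - ⅛*1) + (6 + 0)/(-1 - 6))² = ((4 - ⅛) + 6/(-7))² = (31/8 - ⅐*6)² = (31/8 - 6/7)² = (169/56)² = 28561/3136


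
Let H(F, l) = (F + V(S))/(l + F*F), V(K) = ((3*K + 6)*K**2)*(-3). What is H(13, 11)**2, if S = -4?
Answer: 90601/32400 ≈ 2.7963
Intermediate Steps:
V(K) = -3*K**2*(6 + 3*K) (V(K) = ((6 + 3*K)*K**2)*(-3) = (K**2*(6 + 3*K))*(-3) = -3*K**2*(6 + 3*K))
H(F, l) = (288 + F)/(l + F**2) (H(F, l) = (F + 9*(-4)**2*(-2 - 1*(-4)))/(l + F*F) = (F + 9*16*(-2 + 4))/(l + F**2) = (F + 9*16*2)/(l + F**2) = (F + 288)/(l + F**2) = (288 + F)/(l + F**2))
H(13, 11)**2 = ((288 + 13)/(11 + 13**2))**2 = (301/(11 + 169))**2 = (301/180)**2 = 90601/32400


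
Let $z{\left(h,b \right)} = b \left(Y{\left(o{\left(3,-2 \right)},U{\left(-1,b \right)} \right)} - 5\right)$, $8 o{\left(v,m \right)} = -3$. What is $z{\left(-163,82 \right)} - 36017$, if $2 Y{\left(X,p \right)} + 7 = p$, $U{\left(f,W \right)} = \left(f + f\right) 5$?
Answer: $-37124$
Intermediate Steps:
$U{\left(f,W \right)} = 10 f$ ($U{\left(f,W \right)} = 2 f 5 = 10 f$)
$o{\left(v,m \right)} = - \frac{3}{8}$ ($o{\left(v,m \right)} = \frac{1}{8} \left(-3\right) = - \frac{3}{8}$)
$Y{\left(X,p \right)} = - \frac{7}{2} + \frac{p}{2}$
$z{\left(h,b \right)} = - \frac{27 b}{2}$ ($z{\left(h,b \right)} = b \left(\left(- \frac{7}{2} + \frac{10 \left(-1\right)}{2}\right) - 5\right) = b \left(\left(- \frac{7}{2} + \frac{1}{2} \left(-10\right)\right) - 5\right) = b \left(\left(- \frac{7}{2} - 5\right) - 5\right) = b \left(- \frac{17}{2} - 5\right) = b \left(- \frac{27}{2}\right) = - \frac{27 b}{2}$)
$z{\left(-163,82 \right)} - 36017 = \left(- \frac{27}{2}\right) 82 - 36017 = -1107 - 36017 = -37124$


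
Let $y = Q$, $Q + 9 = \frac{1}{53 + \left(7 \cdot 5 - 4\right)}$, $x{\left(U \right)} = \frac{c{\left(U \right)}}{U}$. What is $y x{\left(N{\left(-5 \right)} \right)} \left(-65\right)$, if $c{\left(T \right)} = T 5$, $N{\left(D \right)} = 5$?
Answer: $\frac{245375}{84} \approx 2921.1$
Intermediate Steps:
$c{\left(T \right)} = 5 T$
$x{\left(U \right)} = 5$ ($x{\left(U \right)} = \frac{5 U}{U} = 5$)
$Q = - \frac{755}{84}$ ($Q = -9 + \frac{1}{53 + \left(7 \cdot 5 - 4\right)} = -9 + \frac{1}{53 + \left(35 - 4\right)} = -9 + \frac{1}{53 + 31} = -9 + \frac{1}{84} = - \frac{755}{84} \approx -8.9881$)
$y = - \frac{755}{84} \approx -8.9881$
$y x{\left(N{\left(-5 \right)} \right)} \left(-65\right) = \left(- \frac{755}{84}\right) 5 \left(-65\right) = \left(- \frac{3775}{84}\right) \left(-65\right) = \frac{245375}{84}$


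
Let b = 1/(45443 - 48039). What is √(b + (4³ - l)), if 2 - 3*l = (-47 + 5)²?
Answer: 23*√18669783/3894 ≈ 25.521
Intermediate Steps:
b = -1/2596 (b = 1/(-2596) = -1/2596 ≈ -0.00038521)
l = -1762/3 (l = ⅔ - (-47 + 5)²/3 = ⅔ - ⅓*(-42)² = ⅔ - ⅓*1764 = ⅔ - 588 = -1762/3 ≈ -587.33)
√(b + (4³ - l)) = √(-1/2596 + (4³ - 1*(-1762/3))) = √(-1/2596 + (64 + 1762/3)) = √(-1/2596 + 1954/3) = √(5072581/7788) = 23*√18669783/3894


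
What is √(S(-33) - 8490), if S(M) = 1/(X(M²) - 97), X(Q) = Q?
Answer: I*√522168898/248 ≈ 92.141*I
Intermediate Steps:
S(M) = 1/(-97 + M²) (S(M) = 1/(M² - 97) = 1/(-97 + M²))
√(S(-33) - 8490) = √(1/(-97 + (-33)²) - 8490) = √(1/(-97 + 1089) - 8490) = √(1/992 - 8490) = √(-8422079/992) = I*√522168898/248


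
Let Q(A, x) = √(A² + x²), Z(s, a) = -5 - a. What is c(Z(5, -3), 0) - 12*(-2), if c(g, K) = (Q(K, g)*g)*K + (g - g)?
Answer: 24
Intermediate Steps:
c(g, K) = K*g*√(K² + g²) (c(g, K) = (√(K² + g²)*g)*K + (g - g) = (g*√(K² + g²))*K + 0 = K*g*√(K² + g²) + 0 = K*g*√(K² + g²))
c(Z(5, -3), 0) - 12*(-2) = 0*(-5 - 1*(-3))*√(0² + (-5 - 1*(-3))²) - 12*(-2) = 0*(-5 + 3)*√(0 + (-5 + 3)²) + 24 = 0*(-2)*√(0 + (-2)²) + 24 = 0*(-2)*√(0 + 4) + 24 = 0*(-2)*√4 + 24 = 0*(-2)*2 + 24 = 0 + 24 = 24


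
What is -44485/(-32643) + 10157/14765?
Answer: 31883096/15547545 ≈ 2.0507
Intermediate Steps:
-44485/(-32643) + 10157/14765 = -44485*(-1/32643) + 10157*(1/14765) = 1435/1053 + 10157/14765 = 31883096/15547545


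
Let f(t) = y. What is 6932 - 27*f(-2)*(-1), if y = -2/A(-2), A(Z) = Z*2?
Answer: 13891/2 ≈ 6945.5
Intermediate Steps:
A(Z) = 2*Z
y = ½ (y = -2/(2*(-2)) = -2/(-4) = -2*(-¼) = ½ ≈ 0.50000)
f(t) = ½
6932 - 27*f(-2)*(-1) = 6932 - 27*½*(-1) = 6932 - 27/2*(-1) = 6932 + 27/2 = 13891/2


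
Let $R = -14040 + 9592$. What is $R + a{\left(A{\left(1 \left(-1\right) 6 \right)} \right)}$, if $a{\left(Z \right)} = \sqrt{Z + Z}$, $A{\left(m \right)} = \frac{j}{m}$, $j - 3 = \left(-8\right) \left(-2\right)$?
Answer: $-4448 + \frac{i \sqrt{57}}{3} \approx -4448.0 + 2.5166 i$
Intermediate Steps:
$j = 19$ ($j = 3 - -16 = 3 + 16 = 19$)
$A{\left(m \right)} = \frac{19}{m}$
$a{\left(Z \right)} = \sqrt{2} \sqrt{Z}$ ($a{\left(Z \right)} = \sqrt{2 Z} = \sqrt{2} \sqrt{Z}$)
$R = -4448$
$R + a{\left(A{\left(1 \left(-1\right) 6 \right)} \right)} = -4448 + \sqrt{2} \sqrt{\frac{19}{1 \left(-1\right) 6}} = -4448 + \sqrt{2} \sqrt{\frac{19}{\left(-1\right) 6}} = -4448 + \sqrt{2} \sqrt{\frac{19}{-6}} = -4448 + \sqrt{2} \sqrt{19 \left(- \frac{1}{6}\right)} = -4448 + \sqrt{2} \sqrt{- \frac{19}{6}} = -4448 + \sqrt{2} \frac{i \sqrt{114}}{6} = -4448 + \frac{i \sqrt{57}}{3}$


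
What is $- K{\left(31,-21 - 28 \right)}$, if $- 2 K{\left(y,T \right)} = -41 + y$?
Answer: $-5$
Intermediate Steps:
$K{\left(y,T \right)} = \frac{41}{2} - \frac{y}{2}$ ($K{\left(y,T \right)} = - \frac{-41 + y}{2} = \frac{41}{2} - \frac{y}{2}$)
$- K{\left(31,-21 - 28 \right)} = - (\frac{41}{2} - \frac{31}{2}) = \left(-1\right) 5 = -5$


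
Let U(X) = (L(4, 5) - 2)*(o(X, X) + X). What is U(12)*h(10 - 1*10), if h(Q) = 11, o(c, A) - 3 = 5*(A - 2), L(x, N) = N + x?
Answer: 5005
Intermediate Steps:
o(c, A) = -7 + 5*A (o(c, A) = 3 + 5*(A - 2) = 3 + 5*(-2 + A) = 3 + (-10 + 5*A) = -7 + 5*A)
U(X) = -49 + 42*X (U(X) = ((5 + 4) - 2)*((-7 + 5*X) + X) = (9 - 2)*(-7 + 6*X) = 7*(-7 + 6*X) = -49 + 42*X)
U(12)*h(10 - 1*10) = (-49 + 42*12)*11 = (-49 + 504)*11 = 455*11 = 5005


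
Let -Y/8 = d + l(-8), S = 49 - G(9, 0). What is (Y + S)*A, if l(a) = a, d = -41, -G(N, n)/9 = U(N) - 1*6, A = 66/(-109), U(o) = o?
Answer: -30888/109 ≈ -283.38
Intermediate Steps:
A = -66/109 (A = 66*(-1/109) = -66/109 ≈ -0.60550)
G(N, n) = 54 - 9*N (G(N, n) = -9*(N - 1*6) = -9*(N - 6) = -9*(-6 + N) = 54 - 9*N)
S = 76 (S = 49 - (54 - 9*9) = 49 - (54 - 81) = 49 - 1*(-27) = 49 + 27 = 76)
Y = 392 (Y = -8*(-41 - 8) = -8*(-49) = 392)
(Y + S)*A = (392 + 76)*(-66/109) = 468*(-66/109) = -30888/109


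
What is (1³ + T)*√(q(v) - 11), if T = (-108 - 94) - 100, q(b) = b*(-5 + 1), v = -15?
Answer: -2107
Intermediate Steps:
q(b) = -4*b (q(b) = b*(-4) = -4*b)
T = -302 (T = -202 - 100 = -302)
(1³ + T)*√(q(v) - 11) = (1³ - 302)*√(-4*(-15) - 11) = (1 - 302)*√(60 - 11) = -301*√49 = -301*7 = -2107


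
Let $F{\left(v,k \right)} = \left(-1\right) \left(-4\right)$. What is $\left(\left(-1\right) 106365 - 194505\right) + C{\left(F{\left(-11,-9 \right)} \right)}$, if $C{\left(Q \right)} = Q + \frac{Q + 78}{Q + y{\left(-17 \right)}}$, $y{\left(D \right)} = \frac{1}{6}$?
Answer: $- \frac{7521158}{25} \approx -3.0085 \cdot 10^{5}$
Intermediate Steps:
$y{\left(D \right)} = \frac{1}{6}$
$F{\left(v,k \right)} = 4$
$C{\left(Q \right)} = Q + \frac{78 + Q}{\frac{1}{6} + Q}$ ($C{\left(Q \right)} = Q + \frac{Q + 78}{Q + \frac{1}{6}} = Q + \frac{78 + Q}{\frac{1}{6} + Q}$)
$\left(\left(-1\right) 106365 - 194505\right) + C{\left(F{\left(-11,-9 \right)} \right)} = \left(\left(-1\right) 106365 - 194505\right) + \frac{468 + 6 \cdot 4^{2} + 7 \cdot 4}{1 + 6 \cdot 4} = \left(-106365 - 194505\right) + \frac{468 + 6 \cdot 16 + 28}{1 + 24} = -300870 + \frac{468 + 96 + 28}{25} = -300870 + \frac{1}{25} \cdot 592 = -300870 + \frac{592}{25} = - \frac{7521158}{25}$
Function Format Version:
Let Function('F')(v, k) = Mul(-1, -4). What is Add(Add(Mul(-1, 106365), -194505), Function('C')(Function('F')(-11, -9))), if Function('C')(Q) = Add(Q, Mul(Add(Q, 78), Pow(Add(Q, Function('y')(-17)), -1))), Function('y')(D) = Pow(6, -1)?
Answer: Rational(-7521158, 25) ≈ -3.0085e+5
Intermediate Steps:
Function('y')(D) = Rational(1, 6)
Function('F')(v, k) = 4
Function('C')(Q) = Add(Q, Mul(Pow(Add(Rational(1, 6), Q), -1), Add(78, Q))) (Function('C')(Q) = Add(Q, Mul(Add(Q, 78), Pow(Add(Q, Rational(1, 6)), -1))) = Add(Q, Mul(Add(78, Q), Pow(Add(Rational(1, 6), Q), -1))) = Add(Q, Mul(Pow(Add(Rational(1, 6), Q), -1), Add(78, Q))))
Add(Add(Mul(-1, 106365), -194505), Function('C')(Function('F')(-11, -9))) = Add(Add(Mul(-1, 106365), -194505), Mul(Pow(Add(1, Mul(6, 4)), -1), Add(468, Mul(6, Pow(4, 2)), Mul(7, 4)))) = Add(Add(-106365, -194505), Mul(Pow(Add(1, 24), -1), Add(468, Mul(6, 16), 28))) = Add(-300870, Mul(Pow(25, -1), Add(468, 96, 28))) = Add(-300870, Mul(Rational(1, 25), 592)) = Add(-300870, Rational(592, 25)) = Rational(-7521158, 25)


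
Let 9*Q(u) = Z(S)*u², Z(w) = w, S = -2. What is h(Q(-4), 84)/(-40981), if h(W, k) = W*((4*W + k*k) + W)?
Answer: 18944/31023 ≈ 0.61064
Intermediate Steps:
Q(u) = -2*u²/9 (Q(u) = (-2*u²)/9 = -2*u²/9)
h(W, k) = W*(k² + 5*W) (h(W, k) = W*((4*W + k²) + W) = W*((k² + 4*W) + W) = W*(k² + 5*W))
h(Q(-4), 84)/(-40981) = ((-2/9*(-4)²)*(84² + 5*(-2/9*(-4)²)))/(-40981) = ((-2/9*16)*(7056 + 5*(-2/9*16)))*(-1/40981) = -32*(7056 + 5*(-32/9))/9*(-1/40981) = -32*(7056 - 160/9)/9*(-1/40981) = -32/9*63344/9*(-1/40981) = -2027008/81*(-1/40981) = 18944/31023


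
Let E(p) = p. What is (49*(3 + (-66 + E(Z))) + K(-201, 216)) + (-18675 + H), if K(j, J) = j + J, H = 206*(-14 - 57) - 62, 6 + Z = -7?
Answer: -37072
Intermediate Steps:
Z = -13 (Z = -6 - 7 = -13)
H = -14688 (H = 206*(-71) - 62 = -14626 - 62 = -14688)
K(j, J) = J + j
(49*(3 + (-66 + E(Z))) + K(-201, 216)) + (-18675 + H) = (49*(3 + (-66 - 13)) + (216 - 201)) + (-18675 - 14688) = (49*(3 - 79) + 15) - 33363 = (49*(-76) + 15) - 33363 = (-3724 + 15) - 33363 = -3709 - 33363 = -37072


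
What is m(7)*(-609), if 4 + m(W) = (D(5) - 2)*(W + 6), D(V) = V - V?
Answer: 18270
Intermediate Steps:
D(V) = 0
m(W) = -16 - 2*W (m(W) = -4 + (0 - 2)*(W + 6) = -4 - 2*(6 + W) = -4 + (-12 - 2*W) = -16 - 2*W)
m(7)*(-609) = (-16 - 2*7)*(-609) = (-16 - 14)*(-609) = -30*(-609) = 18270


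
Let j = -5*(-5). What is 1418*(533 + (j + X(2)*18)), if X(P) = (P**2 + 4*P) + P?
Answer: 1148580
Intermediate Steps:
j = 25
X(P) = P**2 + 5*P
1418*(533 + (j + X(2)*18)) = 1418*(533 + (25 + (2*(5 + 2))*18)) = 1418*(533 + (25 + (2*7)*18)) = 1418*(533 + (25 + 14*18)) = 1418*(533 + (25 + 252)) = 1418*(533 + 277) = 1418*810 = 1148580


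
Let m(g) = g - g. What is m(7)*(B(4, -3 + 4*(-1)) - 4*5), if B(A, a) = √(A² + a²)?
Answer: 0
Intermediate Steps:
m(g) = 0
m(7)*(B(4, -3 + 4*(-1)) - 4*5) = 0*(√(4² + (-3 + 4*(-1))²) - 4*5) = 0*(√(16 + (-3 - 4)²) - 20) = 0*(√(16 + (-7)²) - 20) = 0*(√(16 + 49) - 20) = 0*(√65 - 20) = 0*(-20 + √65) = 0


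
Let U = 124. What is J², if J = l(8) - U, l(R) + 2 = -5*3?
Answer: 19881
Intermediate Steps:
l(R) = -17 (l(R) = -2 - 5*3 = -2 - 15 = -17)
J = -141 (J = -17 - 1*124 = -17 - 124 = -141)
J² = (-141)² = 19881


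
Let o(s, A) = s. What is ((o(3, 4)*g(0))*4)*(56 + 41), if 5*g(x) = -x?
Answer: 0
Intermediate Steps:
g(x) = -x/5 (g(x) = (-x)/5 = -x/5)
((o(3, 4)*g(0))*4)*(56 + 41) = ((3*(-1/5*0))*4)*(56 + 41) = ((3*0)*4)*97 = (0*4)*97 = 0*97 = 0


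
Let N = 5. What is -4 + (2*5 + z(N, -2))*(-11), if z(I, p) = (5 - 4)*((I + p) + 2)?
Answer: -169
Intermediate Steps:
z(I, p) = 2 + I + p (z(I, p) = 1*(2 + I + p) = 2 + I + p)
-4 + (2*5 + z(N, -2))*(-11) = -4 + (2*5 + (2 + 5 - 2))*(-11) = -4 + (10 + 5)*(-11) = -4 + 15*(-11) = -4 - 165 = -169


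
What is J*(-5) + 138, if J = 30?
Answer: -12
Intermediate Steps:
J*(-5) + 138 = 30*(-5) + 138 = -150 + 138 = -12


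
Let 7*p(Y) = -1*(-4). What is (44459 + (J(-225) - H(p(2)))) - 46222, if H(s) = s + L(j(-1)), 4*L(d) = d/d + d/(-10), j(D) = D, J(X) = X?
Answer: -556877/280 ≈ -1988.8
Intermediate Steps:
L(d) = ¼ - d/40 (L(d) = (d/d + d/(-10))/4 = (1 + d*(-⅒))/4 = (1 - d/10)/4 = ¼ - d/40)
p(Y) = 4/7 (p(Y) = (-1*(-4))/7 = (⅐)*4 = 4/7)
H(s) = 11/40 + s (H(s) = s + (¼ - 1/40*(-1)) = s + (¼ + 1/40) = s + 11/40 = 11/40 + s)
(44459 + (J(-225) - H(p(2)))) - 46222 = (44459 + (-225 - (11/40 + 4/7))) - 46222 = (44459 + (-225 - 1*237/280)) - 46222 = (44459 + (-225 - 237/280)) - 46222 = (44459 - 63237/280) - 46222 = 12385283/280 - 46222 = -556877/280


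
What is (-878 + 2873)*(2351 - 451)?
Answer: 3790500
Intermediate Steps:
(-878 + 2873)*(2351 - 451) = 1995*1900 = 3790500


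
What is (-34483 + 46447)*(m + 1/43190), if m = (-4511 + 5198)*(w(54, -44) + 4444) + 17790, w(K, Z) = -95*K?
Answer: -117165363123378/21595 ≈ -5.4256e+9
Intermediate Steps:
m = -453492 (m = (-4511 + 5198)*(-95*54 + 4444) + 17790 = 687*(-5130 + 4444) + 17790 = 687*(-686) + 17790 = -471282 + 17790 = -453492)
(-34483 + 46447)*(m + 1/43190) = (-34483 + 46447)*(-453492 + 1/43190) = 11964*(-453492 + 1/43190) = 11964*(-19586319479/43190) = -117165363123378/21595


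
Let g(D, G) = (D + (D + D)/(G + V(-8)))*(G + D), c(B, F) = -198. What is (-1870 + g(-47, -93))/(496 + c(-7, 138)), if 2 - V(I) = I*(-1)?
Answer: 226565/14751 ≈ 15.359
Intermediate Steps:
V(I) = 2 + I (V(I) = 2 - I*(-1) = 2 - (-1)*I = 2 + I)
g(D, G) = (D + G)*(D + 2*D/(-6 + G)) (g(D, G) = (D + (D + D)/(G + (2 - 8)))*(G + D) = (D + (2*D)/(G - 6))*(D + G) = (D + (2*D)/(-6 + G))*(D + G) = (D + 2*D/(-6 + G))*(D + G) = (D + G)*(D + 2*D/(-6 + G)))
(-1870 + g(-47, -93))/(496 + c(-7, 138)) = (-1870 - 47*((-93)² - 4*(-47) - 4*(-93) - 47*(-93))/(-6 - 93))/(496 - 198) = (-1870 - 47*(8649 + 188 + 372 + 4371)/(-99))/298 = (-1870 - 47*(-1/99)*13580)*(1/298) = (-1870 + 638260/99)*(1/298) = (453130/99)*(1/298) = 226565/14751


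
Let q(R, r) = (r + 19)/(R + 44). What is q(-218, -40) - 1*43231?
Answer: -2507391/58 ≈ -43231.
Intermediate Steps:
q(R, r) = (19 + r)/(44 + R)
q(-218, -40) - 1*43231 = (19 - 40)/(44 - 218) - 1*43231 = -21/(-174) - 43231 = -1/174*(-21) - 43231 = 7/58 - 43231 = -2507391/58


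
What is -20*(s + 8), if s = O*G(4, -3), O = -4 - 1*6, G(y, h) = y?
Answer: 640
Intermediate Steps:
O = -10 (O = -4 - 6 = -10)
s = -40 (s = -10*4 = -40)
-20*(s + 8) = -20*(-40 + 8) = -20*(-32) = 640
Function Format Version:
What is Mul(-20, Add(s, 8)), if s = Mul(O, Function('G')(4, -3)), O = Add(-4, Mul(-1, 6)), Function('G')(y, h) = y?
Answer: 640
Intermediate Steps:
O = -10 (O = Add(-4, -6) = -10)
s = -40 (s = Mul(-10, 4) = -40)
Mul(-20, Add(s, 8)) = Mul(-20, Add(-40, 8)) = Mul(-20, -32) = 640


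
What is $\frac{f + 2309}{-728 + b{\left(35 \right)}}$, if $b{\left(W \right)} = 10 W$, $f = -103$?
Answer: $- \frac{1103}{189} \approx -5.836$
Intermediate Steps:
$\frac{f + 2309}{-728 + b{\left(35 \right)}} = \frac{-103 + 2309}{-728 + 10 \cdot 35} = \frac{2206}{-728 + 350} = \frac{2206}{-378} = 2206 \left(- \frac{1}{378}\right) = - \frac{1103}{189}$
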